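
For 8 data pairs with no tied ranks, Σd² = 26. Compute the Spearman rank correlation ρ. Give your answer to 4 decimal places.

ρ = 1 − 6Σd² / [n(n²−1)] = 1 − 6×26 / (8×63)
  = 1 − 156/504 = 1 − 0.30952 ≈ 0.6905

0.6905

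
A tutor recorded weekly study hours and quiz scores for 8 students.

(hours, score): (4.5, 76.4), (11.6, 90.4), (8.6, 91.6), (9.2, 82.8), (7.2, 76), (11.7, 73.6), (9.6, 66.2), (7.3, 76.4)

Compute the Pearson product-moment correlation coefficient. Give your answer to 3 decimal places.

0.173

n = 8, Σx = 69.7, Σy = 633.4, Σx² = 647.59, Σy² = 50667.88, Σxy = 5543.52
nΣxy − ΣxΣy = 44348.16 − 44147.98 = 200.18
nΣx² − (Σx)² = 5180.72 − 4858.09 = 322.63; nΣy² − (Σy)² = 405343.04 − 401195.56 = 4147.48
r = 200.18 / √(322.63 × 4147.48) = 200.18 / 1156.7634 ≈ 0.173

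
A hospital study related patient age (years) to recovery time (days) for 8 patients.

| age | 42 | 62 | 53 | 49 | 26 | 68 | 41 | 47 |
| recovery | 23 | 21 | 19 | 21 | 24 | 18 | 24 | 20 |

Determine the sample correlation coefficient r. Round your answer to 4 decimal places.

-0.8222

n = 8, Σx = 388, Σy = 170, Σx² = 20008, Σy² = 3648, Σxy = 8076
nΣxy − ΣxΣy = 64608 − 65960 = -1352
nΣx² − (Σx)² = 160064 − 150544 = 9520; nΣy² − (Σy)² = 29184 − 28900 = 284
r = -1352 / √(9520 × 284) = -1352 / 1644.2871 ≈ -0.8222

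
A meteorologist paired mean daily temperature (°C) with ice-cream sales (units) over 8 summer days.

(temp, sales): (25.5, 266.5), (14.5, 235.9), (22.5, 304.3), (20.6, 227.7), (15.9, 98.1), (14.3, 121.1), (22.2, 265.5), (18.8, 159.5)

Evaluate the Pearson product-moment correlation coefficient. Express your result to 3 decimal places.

0.725

n = 8, Σx = 154.3, Σy = 1678.6, Σx² = 3094.69, Σy² = 391336.16, Σxy = 33937.89
nΣxy − ΣxΣy = 271503.12 − 259007.98 = 12495.14
nΣx² − (Σx)² = 24757.52 − 23808.49 = 949.03; nΣy² − (Σy)² = 3130689.28 − 2817697.96 = 312991.32
r = 12495.14 / √(949.03 × 312991.32) = 12495.14 / 17234.7948 ≈ 0.725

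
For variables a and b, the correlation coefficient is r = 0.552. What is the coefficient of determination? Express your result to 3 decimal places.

r² = (0.552)² = 0.305

0.305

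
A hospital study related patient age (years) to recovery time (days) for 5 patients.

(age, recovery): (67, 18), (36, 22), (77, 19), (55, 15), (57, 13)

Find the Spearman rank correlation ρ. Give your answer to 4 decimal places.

-0.1000

Rank age: 4, 1, 5, 2, 3
Rank recovery: 3, 5, 4, 2, 1
d = rank(age) − rank(recovery): 1, -4, 1, 0, 2; Σd² = 22
ρ = 1 − 6Σd² / [n(n²−1)] = 1 − 6×22 / (5×24) = 1 − 132/120 ≈ -0.1000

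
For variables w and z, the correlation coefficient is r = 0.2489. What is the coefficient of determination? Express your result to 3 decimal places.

0.062

r² = (0.2489)² = 0.062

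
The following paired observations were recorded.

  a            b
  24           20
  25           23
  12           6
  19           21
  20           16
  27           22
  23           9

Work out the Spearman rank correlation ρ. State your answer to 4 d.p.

0.7143

Rank a: 5, 6, 1, 2, 3, 7, 4
Rank b: 4, 7, 1, 5, 3, 6, 2
d = rank(a) − rank(b): 1, -1, 0, -3, 0, 1, 2; Σd² = 16
ρ = 1 − 6Σd² / [n(n²−1)] = 1 − 6×16 / (7×48) = 1 − 96/336 ≈ 0.7143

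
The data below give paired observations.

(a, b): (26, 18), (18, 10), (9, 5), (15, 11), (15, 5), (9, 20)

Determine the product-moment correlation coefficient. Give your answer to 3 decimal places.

n = 6, Σa = 92, Σb = 69, Σa² = 1612, Σb² = 995, Σab = 1113
nΣab − ΣaΣb = 6678 − 6348 = 330
nΣa² − (Σa)² = 9672 − 8464 = 1208; nΣb² − (Σb)² = 5970 − 4761 = 1209
r = 330 / √(1208 × 1209) = 330 / 1208.4999 ≈ 0.273

0.273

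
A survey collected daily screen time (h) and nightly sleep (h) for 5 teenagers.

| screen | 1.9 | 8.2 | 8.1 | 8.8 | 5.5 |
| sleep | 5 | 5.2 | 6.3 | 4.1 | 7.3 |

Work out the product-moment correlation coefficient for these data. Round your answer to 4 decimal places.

n = 5, Σx = 32.5, Σy = 27.9, Σx² = 244.15, Σy² = 161.83, Σxy = 179.4
nΣxy − ΣxΣy = 897 − 906.75 = -9.75
nΣx² − (Σx)² = 1220.75 − 1056.25 = 164.5; nΣy² − (Σy)² = 809.15 − 778.41 = 30.74
r = -9.75 / √(164.5 × 30.74) = -9.75 / 71.1107 ≈ -0.1371

-0.1371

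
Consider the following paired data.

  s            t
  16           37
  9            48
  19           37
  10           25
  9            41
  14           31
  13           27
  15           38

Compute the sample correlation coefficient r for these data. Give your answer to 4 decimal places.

-0.1390

n = 8, Σs = 105, Σt = 284, Σs² = 1469, Σt² = 10482, Σst = 3701
nΣst − ΣsΣt = 29608 − 29820 = -212
nΣs² − (Σs)² = 11752 − 11025 = 727; nΣt² − (Σt)² = 83856 − 80656 = 3200
r = -212 / √(727 × 3200) = -212 / 1525.2541 ≈ -0.1390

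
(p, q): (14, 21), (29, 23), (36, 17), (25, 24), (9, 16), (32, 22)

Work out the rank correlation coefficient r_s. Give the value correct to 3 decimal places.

0.200

Rank p: 2, 4, 6, 3, 1, 5
Rank q: 3, 5, 2, 6, 1, 4
d = rank(p) − rank(q): -1, -1, 4, -3, 0, 1; Σd² = 28
ρ = 1 − 6Σd² / [n(n²−1)] = 1 − 6×28 / (6×35) = 1 − 168/210 ≈ 0.200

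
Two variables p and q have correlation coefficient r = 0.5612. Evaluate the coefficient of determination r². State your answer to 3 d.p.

0.315

r² = (0.5612)² = 0.315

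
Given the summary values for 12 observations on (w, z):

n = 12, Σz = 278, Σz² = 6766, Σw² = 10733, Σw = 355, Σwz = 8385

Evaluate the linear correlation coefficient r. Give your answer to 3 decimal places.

0.586

r = (nΣwz − ΣwΣz) / √[(nΣw² − (Σw)²)(nΣz² − (Σz)²)]
Numerator: 12×8385 − 355×278 = 1930
Denominator: √[(128796 − 126025)(81192 − 77284)] = √[2771 × 3908] = 3290.7549
r = 1930 / 3290.7549 ≈ 0.586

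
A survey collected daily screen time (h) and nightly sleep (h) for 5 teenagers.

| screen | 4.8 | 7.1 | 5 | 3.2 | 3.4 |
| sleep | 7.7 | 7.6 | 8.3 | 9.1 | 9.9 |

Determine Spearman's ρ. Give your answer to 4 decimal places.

-0.8000

Rank screen: 3, 5, 4, 1, 2
Rank sleep: 2, 1, 3, 4, 5
d = rank(screen) − rank(sleep): 1, 4, 1, -3, -3; Σd² = 36
ρ = 1 − 6Σd² / [n(n²−1)] = 1 − 6×36 / (5×24) = 1 − 216/120 ≈ -0.8000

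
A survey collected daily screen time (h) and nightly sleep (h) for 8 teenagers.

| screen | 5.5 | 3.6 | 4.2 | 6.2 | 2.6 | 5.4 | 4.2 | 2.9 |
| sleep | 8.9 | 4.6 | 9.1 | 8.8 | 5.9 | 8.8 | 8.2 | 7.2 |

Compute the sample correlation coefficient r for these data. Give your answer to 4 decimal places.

0.7025

n = 8, Σx = 34.6, Σy = 61.5, Σx² = 161.26, Σy² = 491.95, Σxy = 276.47
nΣxy − ΣxΣy = 2211.76 − 2127.9 = 83.86
nΣx² − (Σx)² = 1290.08 − 1197.16 = 92.92; nΣy² − (Σy)² = 3935.6 − 3782.25 = 153.35
r = 83.86 / √(92.92 × 153.35) = 83.86 / 119.3704 ≈ 0.7025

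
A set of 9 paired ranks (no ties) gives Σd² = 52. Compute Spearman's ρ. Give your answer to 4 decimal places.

ρ = 1 − 6Σd² / [n(n²−1)] = 1 − 6×52 / (9×80)
  = 1 − 312/720 = 1 − 0.43333 ≈ 0.5667

0.5667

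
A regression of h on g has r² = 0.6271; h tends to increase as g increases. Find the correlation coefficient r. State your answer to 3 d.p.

0.792

|r| = √0.6271 = 0.792
The association is positive, so r = 0.792.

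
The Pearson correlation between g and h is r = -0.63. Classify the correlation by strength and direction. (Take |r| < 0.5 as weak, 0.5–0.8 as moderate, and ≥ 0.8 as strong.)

moderate negative

r = -0.63 < 0 so the relationship is negative.
|r| = 0.63, which falls in the moderate range.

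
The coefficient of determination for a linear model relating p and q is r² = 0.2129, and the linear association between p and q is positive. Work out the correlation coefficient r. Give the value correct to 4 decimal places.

|r| = √0.2129 = 0.4614
The association is positive, so r = 0.4614.

0.4614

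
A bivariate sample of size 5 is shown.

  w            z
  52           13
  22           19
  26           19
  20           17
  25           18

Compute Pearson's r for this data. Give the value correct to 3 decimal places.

n = 5, Σw = 145, Σz = 86, Σw² = 4889, Σz² = 1504, Σwz = 2378
nΣwz − ΣwΣz = 11890 − 12470 = -580
nΣw² − (Σw)² = 24445 − 21025 = 3420; nΣz² − (Σz)² = 7520 − 7396 = 124
r = -580 / √(3420 × 124) = -580 / 651.2143 ≈ -0.891

-0.891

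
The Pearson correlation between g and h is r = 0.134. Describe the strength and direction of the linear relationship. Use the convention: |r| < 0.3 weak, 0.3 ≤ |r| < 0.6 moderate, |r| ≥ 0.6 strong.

weak positive

r = 0.134 > 0 so the relationship is positive.
|r| = 0.134, which falls in the weak range.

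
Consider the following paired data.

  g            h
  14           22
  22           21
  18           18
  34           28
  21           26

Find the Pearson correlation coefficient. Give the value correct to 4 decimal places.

0.7086

n = 5, Σg = 109, Σh = 115, Σg² = 2601, Σh² = 2709, Σgh = 2592
nΣgh − ΣgΣh = 12960 − 12535 = 425
nΣg² − (Σg)² = 13005 − 11881 = 1124; nΣh² − (Σh)² = 13545 − 13225 = 320
r = 425 / √(1124 × 320) = 425 / 599.7333 ≈ 0.7086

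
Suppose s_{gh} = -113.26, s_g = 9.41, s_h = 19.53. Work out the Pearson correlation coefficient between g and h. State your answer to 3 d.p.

r = Cov(g,h) / (s_g · s_h) = -113.26 / (9.41 × 19.53)
  = -113.26 / 183.7773 ≈ -0.616

-0.616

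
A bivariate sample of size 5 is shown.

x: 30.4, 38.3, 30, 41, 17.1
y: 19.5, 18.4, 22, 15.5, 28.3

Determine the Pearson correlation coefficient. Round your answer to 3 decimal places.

n = 5, Σx = 156.8, Σy = 103.7, Σx² = 5264.46, Σy² = 2243.95, Σxy = 3076.95
nΣxy − ΣxΣy = 15384.75 − 16260.16 = -875.41
nΣx² − (Σx)² = 26322.3 − 24586.24 = 1736.06; nΣy² − (Σy)² = 11219.75 − 10753.69 = 466.06
r = -875.41 / √(1736.06 × 466.06) = -875.41 / 899.5044 ≈ -0.973

-0.973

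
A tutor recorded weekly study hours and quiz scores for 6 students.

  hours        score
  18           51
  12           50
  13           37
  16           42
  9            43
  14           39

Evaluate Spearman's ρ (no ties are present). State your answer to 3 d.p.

Rank hours: 6, 2, 3, 5, 1, 4
Rank score: 6, 5, 1, 3, 4, 2
d = rank(hours) − rank(score): 0, -3, 2, 2, -3, 2; Σd² = 30
ρ = 1 − 6Σd² / [n(n²−1)] = 1 − 6×30 / (6×35) = 1 − 180/210 ≈ 0.143

0.143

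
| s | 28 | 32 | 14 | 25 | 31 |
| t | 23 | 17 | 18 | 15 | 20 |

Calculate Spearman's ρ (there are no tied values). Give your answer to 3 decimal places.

Rank s: 3, 5, 1, 2, 4
Rank t: 5, 2, 3, 1, 4
d = rank(s) − rank(t): -2, 3, -2, 1, 0; Σd² = 18
ρ = 1 − 6Σd² / [n(n²−1)] = 1 − 6×18 / (5×24) = 1 − 108/120 ≈ 0.100

0.100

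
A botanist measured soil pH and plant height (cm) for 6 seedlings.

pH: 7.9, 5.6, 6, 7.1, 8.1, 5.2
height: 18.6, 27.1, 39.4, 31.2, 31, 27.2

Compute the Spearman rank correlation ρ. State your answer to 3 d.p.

0.029

Rank pH: 5, 2, 3, 4, 6, 1
Rank height: 1, 2, 6, 5, 4, 3
d = rank(pH) − rank(height): 4, 0, -3, -1, 2, -2; Σd² = 34
ρ = 1 − 6Σd² / [n(n²−1)] = 1 − 6×34 / (6×35) = 1 − 204/210 ≈ 0.029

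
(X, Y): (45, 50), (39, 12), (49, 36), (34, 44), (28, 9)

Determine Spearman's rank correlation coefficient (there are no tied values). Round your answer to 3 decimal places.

Rank X: 4, 3, 5, 2, 1
Rank Y: 5, 2, 3, 4, 1
d = rank(X) − rank(Y): -1, 1, 2, -2, 0; Σd² = 10
ρ = 1 − 6Σd² / [n(n²−1)] = 1 − 6×10 / (5×24) = 1 − 60/120 ≈ 0.500

0.500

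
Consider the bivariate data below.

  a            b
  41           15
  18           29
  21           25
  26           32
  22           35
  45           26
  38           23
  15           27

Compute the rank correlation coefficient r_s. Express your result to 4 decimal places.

-0.4286

Rank a: 7, 2, 3, 5, 4, 8, 6, 1
Rank b: 1, 6, 3, 7, 8, 4, 2, 5
d = rank(a) − rank(b): 6, -4, 0, -2, -4, 4, 4, -4; Σd² = 120
ρ = 1 − 6Σd² / [n(n²−1)] = 1 − 6×120 / (8×63) = 1 − 720/504 ≈ -0.4286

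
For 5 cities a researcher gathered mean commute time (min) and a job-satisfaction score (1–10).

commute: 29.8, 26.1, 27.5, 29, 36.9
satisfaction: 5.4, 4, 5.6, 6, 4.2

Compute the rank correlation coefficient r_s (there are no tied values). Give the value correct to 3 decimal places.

Rank commute: 4, 1, 2, 3, 5
Rank satisfaction: 3, 1, 4, 5, 2
d = rank(commute) − rank(satisfaction): 1, 0, -2, -2, 3; Σd² = 18
ρ = 1 − 6Σd² / [n(n²−1)] = 1 − 6×18 / (5×24) = 1 − 108/120 ≈ 0.100

0.100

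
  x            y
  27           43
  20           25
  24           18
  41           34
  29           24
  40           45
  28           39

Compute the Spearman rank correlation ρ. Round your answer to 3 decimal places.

0.393

Rank x: 3, 1, 2, 7, 5, 6, 4
Rank y: 6, 3, 1, 4, 2, 7, 5
d = rank(x) − rank(y): -3, -2, 1, 3, 3, -1, -1; Σd² = 34
ρ = 1 − 6Σd² / [n(n²−1)] = 1 − 6×34 / (7×48) = 1 − 204/336 ≈ 0.393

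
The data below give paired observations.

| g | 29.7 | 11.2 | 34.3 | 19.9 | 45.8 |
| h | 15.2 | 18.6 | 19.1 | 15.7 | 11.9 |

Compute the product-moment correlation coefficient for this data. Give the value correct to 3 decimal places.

n = 5, Σg = 140.9, Σh = 80.5, Σg² = 4677.67, Σh² = 1329.91, Σgh = 2172.34
nΣgh − ΣgΣh = 10861.7 − 11342.45 = -480.75
nΣg² − (Σg)² = 23388.35 − 19852.81 = 3535.54; nΣh² − (Σh)² = 6649.55 − 6480.25 = 169.3
r = -480.75 / √(3535.54 × 169.3) = -480.75 / 773.6711 ≈ -0.621

-0.621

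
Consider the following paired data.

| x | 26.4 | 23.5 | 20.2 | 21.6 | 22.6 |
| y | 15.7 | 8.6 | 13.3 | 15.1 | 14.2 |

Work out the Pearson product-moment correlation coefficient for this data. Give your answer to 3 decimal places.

n = 5, Σx = 114.3, Σy = 66.9, Σx² = 2634.57, Σy² = 926.99, Σxy = 1532.32
nΣxy − ΣxΣy = 7661.6 − 7646.67 = 14.93
nΣx² − (Σx)² = 13172.85 − 13064.49 = 108.36; nΣy² − (Σy)² = 4634.95 − 4475.61 = 159.34
r = 14.93 / √(108.36 × 159.34) = 14.93 / 131.4005 ≈ 0.114

0.114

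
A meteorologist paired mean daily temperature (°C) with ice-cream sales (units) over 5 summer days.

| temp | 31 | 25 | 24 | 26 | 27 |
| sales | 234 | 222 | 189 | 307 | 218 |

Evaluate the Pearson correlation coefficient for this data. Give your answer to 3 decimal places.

n = 5, Σx = 133, Σy = 1170, Σx² = 3567, Σy² = 281534, Σxy = 31208
nΣxy − ΣxΣy = 156040 − 155610 = 430
nΣx² − (Σx)² = 17835 − 17689 = 146; nΣy² − (Σy)² = 1407670 − 1368900 = 38770
r = 430 / √(146 × 38770) = 430 / 2379.1637 ≈ 0.181

0.181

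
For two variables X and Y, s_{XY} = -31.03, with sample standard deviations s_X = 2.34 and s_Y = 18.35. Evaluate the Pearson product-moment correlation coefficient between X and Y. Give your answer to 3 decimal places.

r = Cov(X,Y) / (s_X · s_Y) = -31.03 / (2.34 × 18.35)
  = -31.03 / 42.9390 ≈ -0.723

-0.723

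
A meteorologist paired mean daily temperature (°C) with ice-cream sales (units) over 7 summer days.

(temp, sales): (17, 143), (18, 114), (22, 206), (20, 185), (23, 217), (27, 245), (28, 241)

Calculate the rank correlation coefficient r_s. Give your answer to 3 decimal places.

Rank temp: 1, 2, 4, 3, 5, 6, 7
Rank sales: 2, 1, 4, 3, 5, 7, 6
d = rank(temp) − rank(sales): -1, 1, 0, 0, 0, -1, 1; Σd² = 4
ρ = 1 − 6Σd² / [n(n²−1)] = 1 − 6×4 / (7×48) = 1 − 24/336 ≈ 0.929

0.929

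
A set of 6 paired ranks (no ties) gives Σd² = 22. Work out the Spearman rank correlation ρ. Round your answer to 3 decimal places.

0.371

ρ = 1 − 6Σd² / [n(n²−1)] = 1 − 6×22 / (6×35)
  = 1 − 132/210 = 1 − 0.6286 ≈ 0.371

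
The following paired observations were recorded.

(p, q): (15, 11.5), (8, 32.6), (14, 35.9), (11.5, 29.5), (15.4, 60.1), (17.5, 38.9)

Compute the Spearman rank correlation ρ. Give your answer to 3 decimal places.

0.543

Rank p: 4, 1, 3, 2, 5, 6
Rank q: 1, 3, 4, 2, 6, 5
d = rank(p) − rank(q): 3, -2, -1, 0, -1, 1; Σd² = 16
ρ = 1 − 6Σd² / [n(n²−1)] = 1 − 6×16 / (6×35) = 1 − 96/210 ≈ 0.543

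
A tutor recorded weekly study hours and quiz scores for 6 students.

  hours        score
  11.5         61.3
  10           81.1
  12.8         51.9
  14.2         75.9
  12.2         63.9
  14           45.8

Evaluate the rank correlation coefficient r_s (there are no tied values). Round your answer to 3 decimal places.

-0.371

Rank hours: 2, 1, 4, 6, 3, 5
Rank score: 3, 6, 2, 5, 4, 1
d = rank(hours) − rank(score): -1, -5, 2, 1, -1, 4; Σd² = 48
ρ = 1 − 6Σd² / [n(n²−1)] = 1 − 6×48 / (6×35) = 1 − 288/210 ≈ -0.371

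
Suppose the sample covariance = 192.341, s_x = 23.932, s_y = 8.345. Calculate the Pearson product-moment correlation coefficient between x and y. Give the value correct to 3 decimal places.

0.963

r = Cov(x,y) / (s_x · s_y) = 192.341 / (23.932 × 8.345)
  = 192.341 / 199.7125 ≈ 0.963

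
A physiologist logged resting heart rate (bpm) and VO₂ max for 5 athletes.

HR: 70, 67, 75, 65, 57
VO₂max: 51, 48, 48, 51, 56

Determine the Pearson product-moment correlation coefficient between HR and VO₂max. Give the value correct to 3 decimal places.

-0.853

n = 5, Σx = 334, Σy = 254, Σx² = 22488, Σy² = 12946, Σxy = 16893
nΣxy − ΣxΣy = 84465 − 84836 = -371
nΣx² − (Σx)² = 112440 − 111556 = 884; nΣy² − (Σy)² = 64730 − 64516 = 214
r = -371 / √(884 × 214) = -371 / 434.9437 ≈ -0.853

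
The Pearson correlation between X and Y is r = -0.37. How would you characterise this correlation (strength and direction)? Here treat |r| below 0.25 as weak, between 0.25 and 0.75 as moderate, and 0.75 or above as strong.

moderate negative

r = -0.37 < 0 so the relationship is negative.
|r| = 0.37, which falls in the moderate range.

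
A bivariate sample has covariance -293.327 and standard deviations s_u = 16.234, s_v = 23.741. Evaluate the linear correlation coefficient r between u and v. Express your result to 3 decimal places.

r = Cov(u,v) / (s_u · s_v) = -293.327 / (16.234 × 23.741)
  = -293.327 / 385.4114 ≈ -0.761

-0.761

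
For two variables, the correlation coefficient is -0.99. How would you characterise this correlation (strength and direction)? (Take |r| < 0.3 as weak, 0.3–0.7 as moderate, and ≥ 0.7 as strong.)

r = -0.99 < 0 so the relationship is negative.
|r| = 0.99, which falls in the strong range.

strong negative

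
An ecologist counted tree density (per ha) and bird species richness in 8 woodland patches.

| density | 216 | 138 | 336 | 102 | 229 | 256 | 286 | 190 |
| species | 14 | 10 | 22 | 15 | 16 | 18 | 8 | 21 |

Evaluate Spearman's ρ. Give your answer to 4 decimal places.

Rank density: 4, 2, 8, 1, 5, 6, 7, 3
Rank species: 3, 2, 8, 4, 5, 6, 1, 7
d = rank(density) − rank(species): 1, 0, 0, -3, 0, 0, 6, -4; Σd² = 62
ρ = 1 − 6Σd² / [n(n²−1)] = 1 − 6×62 / (8×63) = 1 − 372/504 ≈ 0.2619

0.2619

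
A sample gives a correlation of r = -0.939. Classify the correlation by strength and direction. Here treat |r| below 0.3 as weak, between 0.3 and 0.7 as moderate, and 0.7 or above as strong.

r = -0.939 < 0 so the relationship is negative.
|r| = 0.939, which falls in the strong range.

strong negative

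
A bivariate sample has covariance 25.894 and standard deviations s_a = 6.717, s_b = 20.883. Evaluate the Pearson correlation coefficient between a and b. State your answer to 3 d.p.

0.185

r = Cov(a,b) / (s_a · s_b) = 25.894 / (6.717 × 20.883)
  = 25.894 / 140.2711 ≈ 0.185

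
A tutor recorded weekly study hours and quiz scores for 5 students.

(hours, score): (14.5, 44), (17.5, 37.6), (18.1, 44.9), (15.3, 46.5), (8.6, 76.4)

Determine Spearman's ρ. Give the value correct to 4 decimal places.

Rank hours: 2, 4, 5, 3, 1
Rank score: 2, 1, 3, 4, 5
d = rank(hours) − rank(score): 0, 3, 2, -1, -4; Σd² = 30
ρ = 1 − 6Σd² / [n(n²−1)] = 1 − 6×30 / (5×24) = 1 − 180/120 ≈ -0.5000

-0.5000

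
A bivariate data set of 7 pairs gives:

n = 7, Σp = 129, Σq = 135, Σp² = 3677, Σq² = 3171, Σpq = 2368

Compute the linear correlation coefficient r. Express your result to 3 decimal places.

-0.140

r = (nΣpq − ΣpΣq) / √[(nΣp² − (Σp)²)(nΣq² − (Σq)²)]
Numerator: 7×2368 − 129×135 = -839
Denominator: √[(25739 − 16641)(22197 − 18225)] = √[9098 × 3972] = 6011.4271
r = -839 / 6011.4271 ≈ -0.140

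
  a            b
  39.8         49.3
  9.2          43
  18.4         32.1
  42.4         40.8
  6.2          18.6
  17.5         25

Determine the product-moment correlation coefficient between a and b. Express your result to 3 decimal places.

0.654

n = 6, Σa = 133.5, Σb = 208.8, Σa² = 4149.69, Σb² = 7945.5, Σab = 5231.12
nΣab − ΣaΣb = 31386.72 − 27874.8 = 3511.92
nΣa² − (Σa)² = 24898.14 − 17822.25 = 7075.89; nΣb² − (Σb)² = 47673 − 43597.44 = 4075.56
r = 3511.92 / √(7075.89 × 4075.56) = 3511.92 / 5370.1224 ≈ 0.654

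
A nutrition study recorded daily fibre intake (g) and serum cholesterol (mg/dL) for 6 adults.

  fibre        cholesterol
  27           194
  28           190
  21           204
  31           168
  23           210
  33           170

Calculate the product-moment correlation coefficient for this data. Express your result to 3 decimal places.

-0.939

n = 6, Σx = 163, Σy = 1136, Σx² = 4533, Σy² = 216576, Σxy = 30490
nΣxy − ΣxΣy = 182940 − 185168 = -2228
nΣx² − (Σx)² = 27198 − 26569 = 629; nΣy² − (Σy)² = 1299456 − 1290496 = 8960
r = -2228 / √(629 × 8960) = -2228 / 2373.9924 ≈ -0.939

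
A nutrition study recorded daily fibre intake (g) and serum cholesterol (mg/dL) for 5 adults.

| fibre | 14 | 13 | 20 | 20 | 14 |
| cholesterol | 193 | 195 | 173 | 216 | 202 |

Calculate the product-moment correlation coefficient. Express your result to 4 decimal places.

-0.0679

n = 5, Σx = 81, Σy = 979, Σx² = 1361, Σy² = 192663, Σxy = 15845
nΣxy − ΣxΣy = 79225 − 79299 = -74
nΣx² − (Σx)² = 6805 − 6561 = 244; nΣy² − (Σy)² = 963315 − 958441 = 4874
r = -74 / √(244 × 4874) = -74 / 1090.5301 ≈ -0.0679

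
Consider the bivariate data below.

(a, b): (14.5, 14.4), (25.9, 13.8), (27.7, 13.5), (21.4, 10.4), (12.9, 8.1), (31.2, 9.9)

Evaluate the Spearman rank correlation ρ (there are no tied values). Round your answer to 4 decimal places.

0.0286

Rank a: 2, 4, 5, 3, 1, 6
Rank b: 6, 5, 4, 3, 1, 2
d = rank(a) − rank(b): -4, -1, 1, 0, 0, 4; Σd² = 34
ρ = 1 − 6Σd² / [n(n²−1)] = 1 − 6×34 / (6×35) = 1 − 204/210 ≈ 0.0286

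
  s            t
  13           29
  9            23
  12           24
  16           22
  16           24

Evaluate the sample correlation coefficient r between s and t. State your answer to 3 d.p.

n = 5, Σs = 66, Σt = 122, Σs² = 906, Σt² = 3006, Σst = 1608
nΣst − ΣsΣt = 8040 − 8052 = -12
nΣs² − (Σs)² = 4530 − 4356 = 174; nΣt² − (Σt)² = 15030 − 14884 = 146
r = -12 / √(174 × 146) = -12 / 159.3863 ≈ -0.075

-0.075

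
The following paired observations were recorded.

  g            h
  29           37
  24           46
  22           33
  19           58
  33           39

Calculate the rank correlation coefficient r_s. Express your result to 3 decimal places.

-0.300

Rank g: 4, 3, 2, 1, 5
Rank h: 2, 4, 1, 5, 3
d = rank(g) − rank(h): 2, -1, 1, -4, 2; Σd² = 26
ρ = 1 − 6Σd² / [n(n²−1)] = 1 − 6×26 / (5×24) = 1 − 156/120 ≈ -0.300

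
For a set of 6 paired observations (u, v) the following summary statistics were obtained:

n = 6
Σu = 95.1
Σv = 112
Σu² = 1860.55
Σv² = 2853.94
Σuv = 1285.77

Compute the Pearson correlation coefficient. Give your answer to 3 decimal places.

-0.943

r = (nΣuv − ΣuΣv) / √[(nΣu² − (Σu)²)(nΣv² − (Σv)²)]
Numerator: 6×1285.77 − 95.1×112 = -2936.58
Denominator: √[(11163.3 − 9044.01)(17123.64 − 12544)] = √[2119.29 × 4579.64] = 3115.3788
r = -2936.58 / 3115.3788 ≈ -0.943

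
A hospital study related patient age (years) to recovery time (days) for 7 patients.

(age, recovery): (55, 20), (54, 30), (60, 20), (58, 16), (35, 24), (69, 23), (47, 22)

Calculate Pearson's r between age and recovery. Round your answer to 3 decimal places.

n = 7, Σx = 378, Σy = 155, Σx² = 21100, Σy² = 3545, Σxy = 8309
nΣxy − ΣxΣy = 58163 − 58590 = -427
nΣx² − (Σx)² = 147700 − 142884 = 4816; nΣy² − (Σy)² = 24815 − 24025 = 790
r = -427 / √(4816 × 790) = -427 / 1950.5486 ≈ -0.219

-0.219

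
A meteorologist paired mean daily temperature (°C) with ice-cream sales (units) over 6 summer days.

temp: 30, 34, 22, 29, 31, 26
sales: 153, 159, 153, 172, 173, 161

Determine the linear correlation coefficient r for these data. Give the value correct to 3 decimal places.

n = 6, Σx = 172, Σy = 971, Σx² = 5018, Σy² = 157533, Σxy = 27899
nΣxy − ΣxΣy = 167394 − 167012 = 382
nΣx² − (Σx)² = 30108 − 29584 = 524; nΣy² − (Σy)² = 945198 − 942841 = 2357
r = 382 / √(524 × 2357) = 382 / 1111.3361 ≈ 0.344

0.344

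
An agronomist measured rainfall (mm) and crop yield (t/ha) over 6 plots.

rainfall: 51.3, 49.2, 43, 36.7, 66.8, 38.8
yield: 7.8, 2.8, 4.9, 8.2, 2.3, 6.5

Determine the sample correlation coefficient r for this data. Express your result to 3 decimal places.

n = 6, Σx = 285.8, Σy = 32.5, Σx² = 14215.9, Σy² = 207.47, Σxy = 1455.38
nΣxy − ΣxΣy = 8732.28 − 9288.5 = -556.22
nΣx² − (Σx)² = 85295.4 − 81681.64 = 3613.76; nΣy² − (Σy)² = 1244.82 − 1056.25 = 188.57
r = -556.22 / √(3613.76 × 188.57) = -556.22 / 825.4979 ≈ -0.674

-0.674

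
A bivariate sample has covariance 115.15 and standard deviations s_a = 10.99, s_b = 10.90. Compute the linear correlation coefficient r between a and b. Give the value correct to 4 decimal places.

0.9613

r = Cov(a,b) / (s_a · s_b) = 115.15 / (10.99 × 10.90)
  = 115.15 / 119.7910 ≈ 0.9613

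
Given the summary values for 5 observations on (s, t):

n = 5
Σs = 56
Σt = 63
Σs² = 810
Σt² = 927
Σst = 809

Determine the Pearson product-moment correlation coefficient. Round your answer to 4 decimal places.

r = (nΣst − ΣsΣt) / √[(nΣs² − (Σs)²)(nΣt² − (Σt)²)]
Numerator: 5×809 − 56×63 = 517
Denominator: √[(4050 − 3136)(4635 − 3969)] = √[914 × 666] = 780.2077
r = 517 / 780.2077 ≈ 0.6626

0.6626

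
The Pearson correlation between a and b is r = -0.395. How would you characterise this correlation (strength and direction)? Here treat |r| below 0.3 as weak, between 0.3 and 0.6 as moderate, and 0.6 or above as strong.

r = -0.395 < 0 so the relationship is negative.
|r| = 0.395, which falls in the moderate range.

moderate negative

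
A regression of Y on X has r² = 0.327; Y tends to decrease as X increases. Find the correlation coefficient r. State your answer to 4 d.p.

|r| = √0.327 = 0.5718
The association is negative, so r = −0.5718.

-0.5718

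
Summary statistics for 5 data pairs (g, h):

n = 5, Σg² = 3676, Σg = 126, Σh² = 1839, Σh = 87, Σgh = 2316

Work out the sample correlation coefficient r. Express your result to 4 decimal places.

0.3063

r = (nΣgh − ΣgΣh) / √[(nΣg² − (Σg)²)(nΣh² − (Σh)²)]
Numerator: 5×2316 − 126×87 = 618
Denominator: √[(18380 − 15876)(9195 − 7569)] = √[2504 × 1626] = 2017.7968
r = 618 / 2017.7968 ≈ 0.3063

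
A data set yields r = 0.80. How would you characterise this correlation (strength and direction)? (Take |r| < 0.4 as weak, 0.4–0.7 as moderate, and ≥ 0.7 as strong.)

r = 0.80 > 0 so the relationship is positive.
|r| = 0.80, which falls in the strong range.

strong positive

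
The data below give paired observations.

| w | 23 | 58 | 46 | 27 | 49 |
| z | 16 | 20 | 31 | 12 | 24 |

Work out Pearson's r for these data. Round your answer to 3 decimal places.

0.619

n = 5, Σw = 203, Σz = 103, Σw² = 9139, Σz² = 2337, Σwz = 4454
nΣwz − ΣwΣz = 22270 − 20909 = 1361
nΣw² − (Σw)² = 45695 − 41209 = 4486; nΣz² − (Σz)² = 11685 − 10609 = 1076
r = 1361 / √(4486 × 1076) = 1361 / 2197.0289 ≈ 0.619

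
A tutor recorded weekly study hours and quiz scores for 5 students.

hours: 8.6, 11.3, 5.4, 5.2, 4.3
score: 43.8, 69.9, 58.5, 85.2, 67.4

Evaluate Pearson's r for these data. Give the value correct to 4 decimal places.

n = 5, Σx = 34.8, Σy = 324.8, Σx² = 276.34, Σy² = 22028.5, Σxy = 2215.31
nΣxy − ΣxΣy = 11076.55 − 11303.04 = -226.49
nΣx² − (Σx)² = 1381.7 − 1211.04 = 170.66; nΣy² − (Σy)² = 110142.5 − 105495.04 = 4647.46
r = -226.49 / √(170.66 × 4647.46) = -226.49 / 890.5816 ≈ -0.2543

-0.2543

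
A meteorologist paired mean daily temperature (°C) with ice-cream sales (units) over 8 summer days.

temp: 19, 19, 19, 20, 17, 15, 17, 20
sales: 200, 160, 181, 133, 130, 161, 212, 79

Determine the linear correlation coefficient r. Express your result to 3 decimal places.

-0.331

n = 8, Σx = 146, Σy = 1256, Σx² = 2686, Σy² = 210056, Σxy = 22748
nΣxy − ΣxΣy = 181984 − 183376 = -1392
nΣx² − (Σx)² = 21488 − 21316 = 172; nΣy² − (Σy)² = 1680448 − 1577536 = 102912
r = -1392 / √(172 × 102912) = -1392 / 4207.2395 ≈ -0.331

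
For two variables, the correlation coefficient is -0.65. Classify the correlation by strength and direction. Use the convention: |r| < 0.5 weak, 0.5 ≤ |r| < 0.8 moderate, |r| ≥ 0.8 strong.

r = -0.65 < 0 so the relationship is negative.
|r| = 0.65, which falls in the moderate range.

moderate negative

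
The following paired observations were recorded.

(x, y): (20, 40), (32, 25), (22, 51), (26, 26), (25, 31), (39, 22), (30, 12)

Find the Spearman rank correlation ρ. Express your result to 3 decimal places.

Rank x: 1, 6, 2, 4, 3, 7, 5
Rank y: 6, 3, 7, 4, 5, 2, 1
d = rank(x) − rank(y): -5, 3, -5, 0, -2, 5, 4; Σd² = 104
ρ = 1 − 6Σd² / [n(n²−1)] = 1 − 6×104 / (7×48) = 1 − 624/336 ≈ -0.857

-0.857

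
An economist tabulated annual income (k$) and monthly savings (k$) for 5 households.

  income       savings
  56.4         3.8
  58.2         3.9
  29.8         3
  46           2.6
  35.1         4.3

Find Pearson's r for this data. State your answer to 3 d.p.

n = 5, Σx = 225.5, Σy = 17.6, Σx² = 10804.25, Σy² = 63.9, Σxy = 801.23
nΣxy − ΣxΣy = 4006.15 − 3968.8 = 37.35
nΣx² − (Σx)² = 54021.25 − 50850.25 = 3171; nΣy² − (Σy)² = 319.5 − 309.76 = 9.74
r = 37.35 / √(3171 × 9.74) = 37.35 / 175.7428 ≈ 0.213

0.213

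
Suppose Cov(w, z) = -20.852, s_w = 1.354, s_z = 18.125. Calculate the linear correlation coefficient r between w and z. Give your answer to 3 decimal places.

r = Cov(w,z) / (s_w · s_z) = -20.852 / (1.354 × 18.125)
  = -20.852 / 24.5413 ≈ -0.850

-0.850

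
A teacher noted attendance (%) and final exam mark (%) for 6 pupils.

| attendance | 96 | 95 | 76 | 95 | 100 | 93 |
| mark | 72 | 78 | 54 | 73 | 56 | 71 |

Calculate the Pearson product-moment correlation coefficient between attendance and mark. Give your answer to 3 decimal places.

n = 6, Σx = 555, Σy = 404, Σx² = 51691, Σy² = 27690, Σxy = 37564
nΣxy − ΣxΣy = 225384 − 224220 = 1164
nΣx² − (Σx)² = 310146 − 308025 = 2121; nΣy² − (Σy)² = 166140 − 163216 = 2924
r = 1164 / √(2121 × 2924) = 1164 / 2490.3421 ≈ 0.467

0.467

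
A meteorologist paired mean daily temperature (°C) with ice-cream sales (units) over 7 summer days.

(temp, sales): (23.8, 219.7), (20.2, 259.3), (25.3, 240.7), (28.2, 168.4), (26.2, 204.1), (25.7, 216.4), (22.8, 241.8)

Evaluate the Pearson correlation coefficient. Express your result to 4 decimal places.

n = 7, Σx = 172.2, Σy = 1550.4, Σx² = 4276.58, Σy² = 348752.64, Σxy = 37727.25
nΣxy − ΣxΣy = 264090.75 − 266978.88 = -2888.13
nΣx² − (Σx)² = 29936.06 − 29652.84 = 283.22; nΣy² − (Σy)² = 2441268.48 − 2403740.16 = 37528.32
r = -2888.13 / √(283.22 × 37528.32) = -2888.13 / 3260.1796 ≈ -0.8859

-0.8859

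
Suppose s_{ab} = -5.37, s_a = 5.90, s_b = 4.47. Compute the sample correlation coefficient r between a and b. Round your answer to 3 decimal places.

-0.204

r = Cov(a,b) / (s_a · s_b) = -5.37 / (5.90 × 4.47)
  = -5.37 / 26.3730 ≈ -0.204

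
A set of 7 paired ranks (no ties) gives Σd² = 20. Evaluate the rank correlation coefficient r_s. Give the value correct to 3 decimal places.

ρ = 1 − 6Σd² / [n(n²−1)] = 1 − 6×20 / (7×48)
  = 1 − 120/336 = 1 − 0.3571 ≈ 0.643

0.643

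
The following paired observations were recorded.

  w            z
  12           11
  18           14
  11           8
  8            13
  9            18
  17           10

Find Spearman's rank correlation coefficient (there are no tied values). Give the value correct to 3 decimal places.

Rank w: 4, 6, 3, 1, 2, 5
Rank z: 3, 5, 1, 4, 6, 2
d = rank(w) − rank(z): 1, 1, 2, -3, -4, 3; Σd² = 40
ρ = 1 − 6Σd² / [n(n²−1)] = 1 − 6×40 / (6×35) = 1 − 240/210 ≈ -0.143

-0.143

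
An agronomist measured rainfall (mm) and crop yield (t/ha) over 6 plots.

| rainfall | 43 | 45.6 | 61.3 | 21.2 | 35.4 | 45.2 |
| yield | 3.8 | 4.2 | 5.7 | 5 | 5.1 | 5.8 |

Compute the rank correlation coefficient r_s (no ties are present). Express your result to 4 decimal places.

0.2571

Rank rainfall: 3, 5, 6, 1, 2, 4
Rank yield: 1, 2, 5, 3, 4, 6
d = rank(rainfall) − rank(yield): 2, 3, 1, -2, -2, -2; Σd² = 26
ρ = 1 − 6Σd² / [n(n²−1)] = 1 − 6×26 / (6×35) = 1 − 156/210 ≈ 0.2571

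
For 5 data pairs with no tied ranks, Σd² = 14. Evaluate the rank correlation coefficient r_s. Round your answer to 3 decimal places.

0.300

ρ = 1 − 6Σd² / [n(n²−1)] = 1 − 6×14 / (5×24)
  = 1 − 84/120 = 1 − 0.7000 ≈ 0.300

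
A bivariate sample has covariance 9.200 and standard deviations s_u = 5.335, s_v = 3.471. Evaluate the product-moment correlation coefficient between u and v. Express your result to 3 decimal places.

r = Cov(u,v) / (s_u · s_v) = 9.200 / (5.335 × 3.471)
  = 9.200 / 18.5178 ≈ 0.497

0.497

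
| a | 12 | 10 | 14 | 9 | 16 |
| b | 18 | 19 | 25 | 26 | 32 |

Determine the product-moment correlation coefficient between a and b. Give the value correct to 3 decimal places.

n = 5, Σa = 61, Σb = 120, Σa² = 777, Σb² = 3010, Σab = 1502
nΣab − ΣaΣb = 7510 − 7320 = 190
nΣa² − (Σa)² = 3885 − 3721 = 164; nΣb² − (Σb)² = 15050 − 14400 = 650
r = 190 / √(164 × 650) = 190 / 326.4966 ≈ 0.582

0.582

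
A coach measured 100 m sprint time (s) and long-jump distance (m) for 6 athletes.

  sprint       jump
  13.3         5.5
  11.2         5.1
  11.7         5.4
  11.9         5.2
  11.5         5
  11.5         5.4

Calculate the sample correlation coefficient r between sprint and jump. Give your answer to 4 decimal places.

0.6394

n = 6, Σx = 71.1, Σy = 31.6, Σx² = 845.33, Σy² = 166.62, Σxy = 374.93
nΣxy − ΣxΣy = 2249.58 − 2246.76 = 2.82
nΣx² − (Σx)² = 5071.98 − 5055.21 = 16.77; nΣy² − (Σy)² = 999.72 − 998.56 = 1.16
r = 2.82 / √(16.77 × 1.16) = 2.82 / 4.4106 ≈ 0.6394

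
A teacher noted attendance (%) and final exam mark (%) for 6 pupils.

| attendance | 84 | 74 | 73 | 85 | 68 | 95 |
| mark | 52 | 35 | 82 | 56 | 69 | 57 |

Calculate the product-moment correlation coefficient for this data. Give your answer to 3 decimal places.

n = 6, Σx = 479, Σy = 351, Σx² = 38735, Σy² = 21799, Σxy = 27811
nΣxy − ΣxΣy = 166866 − 168129 = -1263
nΣx² − (Σx)² = 232410 − 229441 = 2969; nΣy² − (Σy)² = 130794 − 123201 = 7593
r = -1263 / √(2969 × 7593) = -1263 / 4748.0119 ≈ -0.266

-0.266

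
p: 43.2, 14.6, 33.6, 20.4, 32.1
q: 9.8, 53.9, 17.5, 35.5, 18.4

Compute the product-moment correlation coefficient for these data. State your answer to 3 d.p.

n = 5, Σp = 143.9, Σq = 135.1, Σp² = 4654.93, Σq² = 4906.31, Σpq = 3113.14
nΣpq − ΣpΣq = 15565.7 − 19440.89 = -3875.19
nΣp² − (Σp)² = 23274.65 − 20707.21 = 2567.44; nΣq² − (Σq)² = 24531.55 − 18252.01 = 6279.54
r = -3875.19 / √(2567.44 × 6279.54) = -3875.19 / 4015.2636 ≈ -0.965

-0.965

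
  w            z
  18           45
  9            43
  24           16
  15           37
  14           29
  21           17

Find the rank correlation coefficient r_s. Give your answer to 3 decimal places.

-0.600

Rank w: 4, 1, 6, 3, 2, 5
Rank z: 6, 5, 1, 4, 3, 2
d = rank(w) − rank(z): -2, -4, 5, -1, -1, 3; Σd² = 56
ρ = 1 − 6Σd² / [n(n²−1)] = 1 − 6×56 / (6×35) = 1 − 336/210 ≈ -0.600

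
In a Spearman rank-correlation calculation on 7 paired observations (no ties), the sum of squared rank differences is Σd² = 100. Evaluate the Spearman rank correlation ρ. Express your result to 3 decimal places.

ρ = 1 − 6Σd² / [n(n²−1)] = 1 − 6×100 / (7×48)
  = 1 − 600/336 = 1 − 1.7857 ≈ -0.786

-0.786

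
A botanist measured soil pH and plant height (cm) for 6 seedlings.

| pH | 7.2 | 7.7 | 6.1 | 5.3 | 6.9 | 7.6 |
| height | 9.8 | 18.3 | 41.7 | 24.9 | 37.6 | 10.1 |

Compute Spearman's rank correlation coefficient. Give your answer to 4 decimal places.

Rank pH: 4, 6, 2, 1, 3, 5
Rank height: 1, 3, 6, 4, 5, 2
d = rank(pH) − rank(height): 3, 3, -4, -3, -2, 3; Σd² = 56
ρ = 1 − 6Σd² / [n(n²−1)] = 1 − 6×56 / (6×35) = 1 − 336/210 ≈ -0.6000

-0.6000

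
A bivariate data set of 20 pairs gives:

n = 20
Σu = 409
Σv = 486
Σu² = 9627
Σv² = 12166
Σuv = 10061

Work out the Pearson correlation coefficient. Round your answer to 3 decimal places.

0.182

r = (nΣuv − ΣuΣv) / √[(nΣu² − (Σu)²)(nΣv² − (Σv)²)]
Numerator: 20×10061 − 409×486 = 2446
Denominator: √[(192540 − 167281)(243320 − 236196)] = √[25259 × 7124] = 13414.3623
r = 2446 / 13414.3623 ≈ 0.182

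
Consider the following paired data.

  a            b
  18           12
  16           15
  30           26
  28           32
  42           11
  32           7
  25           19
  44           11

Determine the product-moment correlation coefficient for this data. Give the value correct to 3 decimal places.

n = 8, Σa = 235, Σb = 133, Σa² = 7613, Σb² = 2721, Σab = 3777
nΣab − ΣaΣb = 30216 − 31255 = -1039
nΣa² − (Σa)² = 60904 − 55225 = 5679; nΣb² − (Σb)² = 21768 − 17689 = 4079
r = -1039 / √(5679 × 4079) = -1039 / 4812.9659 ≈ -0.216

-0.216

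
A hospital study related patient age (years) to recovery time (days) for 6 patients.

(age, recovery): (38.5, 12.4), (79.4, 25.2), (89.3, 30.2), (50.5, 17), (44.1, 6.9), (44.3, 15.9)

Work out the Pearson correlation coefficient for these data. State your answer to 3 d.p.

0.927

n = 6, Σx = 346.1, Σy = 107.6, Σx² = 22218.65, Σy² = 2290.26, Σxy = 7042.3
nΣxy − ΣxΣy = 42253.8 − 37240.36 = 5013.44
nΣx² − (Σx)² = 133311.9 − 119785.21 = 13526.69; nΣy² − (Σy)² = 13741.56 − 11577.76 = 2163.8
r = 5013.44 / √(13526.69 × 2163.8) = 5013.44 / 5410.0880 ≈ 0.927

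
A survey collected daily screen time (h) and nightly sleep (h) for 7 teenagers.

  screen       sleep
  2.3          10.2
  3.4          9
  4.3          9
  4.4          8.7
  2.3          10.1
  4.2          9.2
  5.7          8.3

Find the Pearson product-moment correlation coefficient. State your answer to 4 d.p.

-0.9452

n = 7, Σx = 26.6, Σy = 64.5, Σx² = 110.12, Σy² = 597.27, Σxy = 240.22
nΣxy − ΣxΣy = 1681.54 − 1715.7 = -34.16
nΣx² − (Σx)² = 770.84 − 707.56 = 63.28; nΣy² − (Σy)² = 4180.89 − 4160.25 = 20.64
r = -34.16 / √(63.28 × 20.64) = -34.16 / 36.1400 ≈ -0.9452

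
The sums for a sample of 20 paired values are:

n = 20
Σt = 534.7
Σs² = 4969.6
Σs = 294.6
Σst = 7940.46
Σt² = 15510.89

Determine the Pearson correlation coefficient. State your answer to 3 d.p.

r = (nΣst − ΣsΣt) / √[(nΣs² − (Σs)²)(nΣt² − (Σt)²)]
Numerator: 20×7940.46 − 294.6×534.7 = 1286.58
Denominator: √[(99392 − 86789.16)(310217.8 − 285904.09)] = √[12602.84 × 24313.71] = 17504.9078
r = 1286.58 / 17504.9078 ≈ 0.073

0.073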